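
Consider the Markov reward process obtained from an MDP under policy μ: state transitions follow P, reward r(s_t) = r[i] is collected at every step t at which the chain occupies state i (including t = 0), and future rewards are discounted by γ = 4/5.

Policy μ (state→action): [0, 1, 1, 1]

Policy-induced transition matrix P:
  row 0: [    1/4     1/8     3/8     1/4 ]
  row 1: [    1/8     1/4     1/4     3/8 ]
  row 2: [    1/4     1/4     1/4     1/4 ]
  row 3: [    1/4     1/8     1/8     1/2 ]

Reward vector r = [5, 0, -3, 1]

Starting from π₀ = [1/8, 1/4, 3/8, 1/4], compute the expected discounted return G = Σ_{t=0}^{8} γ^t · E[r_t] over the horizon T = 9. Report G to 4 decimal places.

t=0: π = [0.1250, 0.2500, 0.3750, 0.2500], E[r] = -0.2500, γ^t·E[r] = -0.250000, running G = -0.250000
t=1: π = [0.2188, 0.2031, 0.2344, 0.3438], E[r] = 0.7344, γ^t·E[r] = 0.587500, running G = 0.337500
t=2: π = [0.2246, 0.1797, 0.2344, 0.3613], E[r] = 0.7813, γ^t·E[r] = 0.500000, running G = 0.837500
t=3: π = [0.2275, 0.1768, 0.2329, 0.3628], E[r] = 0.8018, γ^t·E[r] = 0.410500, running G = 1.248000
t=4: π = [0.2279, 0.1762, 0.2331, 0.3628], E[r] = 0.8030, γ^t·E[r] = 0.328925, running G = 1.576925
t=5: π = [0.2280, 0.1762, 0.2331, 0.3627], E[r] = 0.8032, γ^t·E[r] = 0.263185, running G = 1.840110
t=6: π = [0.2280, 0.1762, 0.2332, 0.3627], E[r] = 0.8031, γ^t·E[r] = 0.210536, running G = 2.050646
t=7: π = [0.2280, 0.1762, 0.2332, 0.3627], E[r] = 0.8031, γ^t·E[r] = 0.168425, running G = 2.219071
t=8: π = [0.2280, 0.1762, 0.2332, 0.3627], E[r] = 0.8031, γ^t·E[r] = 0.134740, running G = 2.353811

G = 2.3538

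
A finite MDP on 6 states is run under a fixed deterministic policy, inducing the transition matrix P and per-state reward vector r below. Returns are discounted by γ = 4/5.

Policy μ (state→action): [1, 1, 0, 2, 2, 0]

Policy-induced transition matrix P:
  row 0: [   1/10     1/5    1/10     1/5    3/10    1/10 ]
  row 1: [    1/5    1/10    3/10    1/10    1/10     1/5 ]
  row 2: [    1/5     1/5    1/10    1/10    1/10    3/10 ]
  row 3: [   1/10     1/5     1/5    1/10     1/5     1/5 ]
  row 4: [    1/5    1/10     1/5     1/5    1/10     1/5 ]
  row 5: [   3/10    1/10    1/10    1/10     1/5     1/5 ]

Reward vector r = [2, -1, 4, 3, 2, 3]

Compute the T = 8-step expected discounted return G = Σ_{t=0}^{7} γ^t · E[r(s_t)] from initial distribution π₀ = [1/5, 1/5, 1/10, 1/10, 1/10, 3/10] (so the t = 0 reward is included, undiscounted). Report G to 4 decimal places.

t=0: π = [0.2000, 0.2000, 0.1000, 0.1000, 0.1000, 0.3000], E[r] = 2.0000, γ^t·E[r] = 2.000000, running G = 2.000000
t=1: π = [0.2000, 0.1400, 0.1600, 0.1300, 0.1800, 0.1900], E[r] = 2.2200, γ^t·E[r] = 1.776000, running G = 3.776000
t=2: π = [0.1860, 0.1490, 0.1590, 0.1380, 0.1720, 0.1960], E[r] = 2.2050, γ^t·E[r] = 1.411200, running G = 5.187200
t=3: π = [0.1872, 0.1483, 0.1608, 0.1358, 0.1706, 0.1973], E[r] = 2.2098, γ^t·E[r] = 1.131418, running G = 6.318618
t=4: π = [0.1874, 0.1484, 0.1603, 0.1358, 0.1708, 0.1974], E[r] = 2.2086, γ^t·E[r] = 0.904643, running G = 7.223260
t=5: π = [0.1874, 0.1484, 0.1603, 0.1358, 0.1708, 0.1973], E[r] = 2.2087, γ^t·E[r] = 0.723750, running G = 7.947010
t=6: π = [0.1874, 0.1484, 0.1603, 0.1358, 0.1708, 0.1973], E[r] = 2.2087, γ^t·E[r] = 0.579000, running G = 8.526010
t=7: π = [0.1874, 0.1484, 0.1603, 0.1358, 0.1708, 0.1973], E[r] = 2.2087, γ^t·E[r] = 0.463200, running G = 8.989210

G = 8.9892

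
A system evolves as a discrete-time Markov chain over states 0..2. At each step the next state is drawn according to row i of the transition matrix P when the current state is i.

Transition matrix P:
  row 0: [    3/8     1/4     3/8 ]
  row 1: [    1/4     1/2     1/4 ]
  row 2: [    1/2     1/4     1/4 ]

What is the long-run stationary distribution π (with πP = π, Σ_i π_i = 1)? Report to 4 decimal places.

Balance equations π_j = Σ_i π_i·P[i][j]:
  π_0 = 3/8·π_0 + 1/4·π_1 + 1/2·π_2
  π_1 = 1/4·π_0 + 1/2·π_1 + 1/4·π_2
  normalize: π_0 + π_1 + π_2 = 1
Solving the linear system gives exactly π = [10/27, 1/3, 8/27].

π = [0.3704, 0.3333, 0.2963]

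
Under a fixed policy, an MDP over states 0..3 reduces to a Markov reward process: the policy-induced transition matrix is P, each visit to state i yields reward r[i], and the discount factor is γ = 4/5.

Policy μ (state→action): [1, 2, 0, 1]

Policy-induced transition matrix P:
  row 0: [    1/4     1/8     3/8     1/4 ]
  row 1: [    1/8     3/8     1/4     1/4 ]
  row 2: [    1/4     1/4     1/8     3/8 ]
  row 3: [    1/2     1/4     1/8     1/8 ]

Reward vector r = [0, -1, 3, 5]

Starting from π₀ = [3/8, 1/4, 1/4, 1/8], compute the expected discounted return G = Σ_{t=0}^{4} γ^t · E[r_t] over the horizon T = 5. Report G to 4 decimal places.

G = 5.1900

t=0: π = [0.3750, 0.2500, 0.2500, 0.1250], E[r] = 1.1250, γ^t·E[r] = 1.125000, running G = 1.125000
t=1: π = [0.2500, 0.2344, 0.2500, 0.2656], E[r] = 1.8438, γ^t·E[r] = 1.475000, running G = 2.600000
t=2: π = [0.2871, 0.2480, 0.2168, 0.2480], E[r] = 1.6426, γ^t·E[r] = 1.051250, running G = 3.651250
t=3: π = [0.2810, 0.2451, 0.2278, 0.2461], E[r] = 1.6687, γ^t·E[r] = 0.854375, running G = 4.505625
t=4: π = [0.2809, 0.2455, 0.2259, 0.2477], E[r] = 1.6707, γ^t·E[r] = 0.684325, running G = 5.189950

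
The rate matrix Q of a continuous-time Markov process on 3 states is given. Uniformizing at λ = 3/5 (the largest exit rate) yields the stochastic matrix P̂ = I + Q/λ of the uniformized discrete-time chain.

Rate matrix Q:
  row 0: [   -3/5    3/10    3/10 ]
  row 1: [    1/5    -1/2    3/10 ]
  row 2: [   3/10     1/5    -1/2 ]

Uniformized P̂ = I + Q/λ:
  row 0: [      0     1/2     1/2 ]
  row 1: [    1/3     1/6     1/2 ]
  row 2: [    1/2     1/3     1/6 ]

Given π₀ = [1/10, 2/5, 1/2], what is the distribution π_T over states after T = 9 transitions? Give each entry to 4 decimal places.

π = [0.2969, 0.3281, 0.3750]

t=0: π = [0.1000, 0.4000, 0.5000]
t=1: π = [0.3833, 0.2833, 0.3333]
t=2: π = [0.2611, 0.3500, 0.3889]
t=3: π = [0.3111, 0.3185, 0.3704]
t=4: π = [0.2914, 0.3321, 0.3765]
t=5: π = [0.2990, 0.3265, 0.3745]
t=6: π = [0.2961, 0.3287, 0.3752]
t=7: π = [0.2972, 0.3279, 0.3749]
t=8: π = [0.2968, 0.3282, 0.3750]
t=9: π = [0.2969, 0.3281, 0.3750]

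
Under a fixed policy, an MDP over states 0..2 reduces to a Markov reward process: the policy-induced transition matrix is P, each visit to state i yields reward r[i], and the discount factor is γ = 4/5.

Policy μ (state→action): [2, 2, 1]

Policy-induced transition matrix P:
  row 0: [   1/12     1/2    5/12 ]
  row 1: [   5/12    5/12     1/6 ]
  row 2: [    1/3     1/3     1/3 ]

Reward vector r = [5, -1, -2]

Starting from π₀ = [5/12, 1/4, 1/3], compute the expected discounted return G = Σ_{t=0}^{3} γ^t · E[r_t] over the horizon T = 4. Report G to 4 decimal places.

G = 1.8928

t=0: π = [0.4167, 0.2500, 0.3333], E[r] = 1.1667, γ^t·E[r] = 1.166667, running G = 1.166667
t=1: π = [0.2500, 0.4236, 0.3264], E[r] = 0.1736, γ^t·E[r] = 0.138889, running G = 1.305556
t=2: π = [0.3061, 0.4103, 0.2836], E[r] = 0.5532, γ^t·E[r] = 0.354074, running G = 1.659630
t=3: π = [0.2910, 0.4185, 0.2905], E[r] = 0.4555, γ^t·E[r] = 0.233210, running G = 1.892840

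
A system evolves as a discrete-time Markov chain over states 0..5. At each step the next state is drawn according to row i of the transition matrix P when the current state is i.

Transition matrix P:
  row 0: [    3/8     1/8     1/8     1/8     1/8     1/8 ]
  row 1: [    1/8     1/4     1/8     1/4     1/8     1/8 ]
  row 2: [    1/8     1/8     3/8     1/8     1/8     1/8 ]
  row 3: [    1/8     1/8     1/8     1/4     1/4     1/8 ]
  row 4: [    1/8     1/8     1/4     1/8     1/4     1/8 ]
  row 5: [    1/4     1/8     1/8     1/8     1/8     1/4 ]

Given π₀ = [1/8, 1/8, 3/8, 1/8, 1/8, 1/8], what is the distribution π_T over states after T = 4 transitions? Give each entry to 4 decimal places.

t=0: π = [0.1250, 0.1250, 0.3750, 0.1250, 0.1250, 0.1250]
t=1: π = [0.1719, 0.1406, 0.2344, 0.1563, 0.1563, 0.1406]
t=2: π = [0.1855, 0.1426, 0.2031, 0.1621, 0.1641, 0.1426]
t=3: π = [0.1892, 0.1428, 0.1963, 0.1631, 0.1658, 0.1428]
t=4: π = [0.1902, 0.1429, 0.1948, 0.1632, 0.1661, 0.1429]

π = [0.1902, 0.1429, 0.1948, 0.1632, 0.1661, 0.1429]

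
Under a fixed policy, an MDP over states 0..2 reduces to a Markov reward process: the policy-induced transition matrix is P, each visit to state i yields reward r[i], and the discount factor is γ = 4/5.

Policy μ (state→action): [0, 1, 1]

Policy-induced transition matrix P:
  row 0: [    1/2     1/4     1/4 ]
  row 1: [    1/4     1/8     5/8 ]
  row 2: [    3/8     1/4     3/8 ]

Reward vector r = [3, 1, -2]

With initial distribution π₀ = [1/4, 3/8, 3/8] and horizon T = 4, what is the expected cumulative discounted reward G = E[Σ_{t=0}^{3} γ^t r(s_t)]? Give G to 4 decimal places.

G = 1.4450

t=0: π = [0.2500, 0.3750, 0.3750], E[r] = 0.3750, γ^t·E[r] = 0.375000, running G = 0.375000
t=1: π = [0.3594, 0.2031, 0.4375], E[r] = 0.4063, γ^t·E[r] = 0.325000, running G = 0.700000
t=2: π = [0.3945, 0.2246, 0.3809], E[r] = 0.6465, γ^t·E[r] = 0.413750, running G = 1.113750
t=3: π = [0.3962, 0.2219, 0.3818], E[r] = 0.6470, γ^t·E[r] = 0.331250, running G = 1.445000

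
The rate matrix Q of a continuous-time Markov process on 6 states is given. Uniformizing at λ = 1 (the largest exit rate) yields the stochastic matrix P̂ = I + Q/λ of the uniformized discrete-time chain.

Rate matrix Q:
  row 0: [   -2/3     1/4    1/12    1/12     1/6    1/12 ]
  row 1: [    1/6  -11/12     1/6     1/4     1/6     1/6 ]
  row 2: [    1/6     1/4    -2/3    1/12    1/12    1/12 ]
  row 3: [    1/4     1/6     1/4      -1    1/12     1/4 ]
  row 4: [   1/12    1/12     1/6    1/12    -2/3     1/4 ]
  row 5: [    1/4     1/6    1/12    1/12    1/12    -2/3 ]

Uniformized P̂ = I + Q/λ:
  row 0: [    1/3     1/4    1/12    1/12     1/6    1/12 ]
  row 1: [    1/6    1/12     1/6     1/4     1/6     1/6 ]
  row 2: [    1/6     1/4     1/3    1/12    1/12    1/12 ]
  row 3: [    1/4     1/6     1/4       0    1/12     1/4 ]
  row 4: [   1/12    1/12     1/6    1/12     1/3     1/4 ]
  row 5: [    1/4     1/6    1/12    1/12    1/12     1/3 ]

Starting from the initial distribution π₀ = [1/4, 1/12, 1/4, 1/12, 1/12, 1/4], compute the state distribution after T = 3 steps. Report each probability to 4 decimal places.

π = [0.2143, 0.1717, 0.1707, 0.1032, 0.1537, 0.1865]

t=0: π = [0.2500, 0.0833, 0.2500, 0.0833, 0.0833, 0.2500]
t=1: π = [0.2292, 0.1944, 0.1736, 0.0903, 0.1319, 0.1806]
t=2: π = [0.2164, 0.1730, 0.1690, 0.1082, 0.1516, 0.1817]
t=3: π = [0.2143, 0.1717, 0.1707, 0.1032, 0.1537, 0.1865]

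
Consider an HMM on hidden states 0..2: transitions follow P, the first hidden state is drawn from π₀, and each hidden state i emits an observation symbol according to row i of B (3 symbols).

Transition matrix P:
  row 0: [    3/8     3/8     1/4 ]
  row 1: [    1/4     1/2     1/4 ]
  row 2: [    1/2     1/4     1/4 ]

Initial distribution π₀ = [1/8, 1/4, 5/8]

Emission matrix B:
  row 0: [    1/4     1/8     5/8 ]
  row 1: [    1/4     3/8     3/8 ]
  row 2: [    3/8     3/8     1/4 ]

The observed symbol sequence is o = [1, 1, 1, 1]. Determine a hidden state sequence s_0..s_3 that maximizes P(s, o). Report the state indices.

path = [2, 1, 1, 1]

t=0: δ = [1.562e-02, 9.375e-02, 2.344e-01]  (obs o_0=1)
t=1: δ = [1.465e-02, 2.197e-02, 2.197e-02]  ψ = [2, 2, 2]  (obs o_1=1)
t=2: δ = [1.373e-03, 4.120e-03, 2.060e-03]  ψ = [2, 1, 1]  (obs o_2=1)
t=3: δ = [1.287e-04, 7.725e-04, 3.862e-04]  ψ = [1, 1, 1]  (obs o_3=1)
backtrack: best end state = 1; path = [2, 1, 1, 1]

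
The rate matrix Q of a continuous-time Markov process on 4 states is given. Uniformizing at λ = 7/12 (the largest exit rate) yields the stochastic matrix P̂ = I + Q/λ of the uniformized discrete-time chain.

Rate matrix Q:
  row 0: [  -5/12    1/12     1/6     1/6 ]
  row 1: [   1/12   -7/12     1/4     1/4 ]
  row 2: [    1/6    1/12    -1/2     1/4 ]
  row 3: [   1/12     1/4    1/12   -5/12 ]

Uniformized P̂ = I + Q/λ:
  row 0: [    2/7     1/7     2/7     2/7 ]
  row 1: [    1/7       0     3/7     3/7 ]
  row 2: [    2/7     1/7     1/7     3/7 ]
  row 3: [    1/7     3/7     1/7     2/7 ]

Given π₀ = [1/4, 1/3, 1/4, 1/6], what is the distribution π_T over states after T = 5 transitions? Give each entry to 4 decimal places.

π = [0.2054, 0.2124, 0.2331, 0.3492]

t=0: π = [0.2500, 0.3333, 0.2500, 0.1667]
t=1: π = [0.2143, 0.1429, 0.2738, 0.3690]
t=2: π = [0.2126, 0.2279, 0.2143, 0.3452]
t=3: π = [0.2038, 0.2089, 0.2383, 0.3489]
t=4: π = [0.2060, 0.2127, 0.2317, 0.3496]
t=5: π = [0.2054, 0.2124, 0.2331, 0.3492]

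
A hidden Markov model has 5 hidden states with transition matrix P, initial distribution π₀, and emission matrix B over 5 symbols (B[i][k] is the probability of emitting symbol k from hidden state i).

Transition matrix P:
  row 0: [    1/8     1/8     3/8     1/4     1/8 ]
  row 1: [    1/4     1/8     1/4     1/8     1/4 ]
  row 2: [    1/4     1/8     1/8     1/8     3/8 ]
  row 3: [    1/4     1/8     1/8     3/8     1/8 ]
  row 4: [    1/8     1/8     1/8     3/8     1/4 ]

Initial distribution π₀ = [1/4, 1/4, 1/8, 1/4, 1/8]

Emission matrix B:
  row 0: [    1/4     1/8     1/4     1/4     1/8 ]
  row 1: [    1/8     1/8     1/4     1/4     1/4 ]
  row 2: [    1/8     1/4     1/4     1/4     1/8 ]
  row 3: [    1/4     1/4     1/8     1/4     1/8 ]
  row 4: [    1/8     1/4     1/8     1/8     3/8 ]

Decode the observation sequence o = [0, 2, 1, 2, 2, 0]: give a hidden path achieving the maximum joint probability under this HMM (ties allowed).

path = [3, 0, 2, 0, 2, 0]

t=0: δ = [6.250e-02, 3.125e-02, 1.562e-02, 6.250e-02, 1.562e-02]  (obs o_0=0)
t=1: δ = [3.906e-03, 1.953e-03, 5.859e-03, 2.930e-03, 9.766e-04]  ψ = [3, 0, 0, 3, 0]  (obs o_1=2)
t=2: δ = [1.831e-04, 9.155e-05, 3.662e-04, 2.747e-04, 5.493e-04]  ψ = [2, 2, 0, 3, 2]  (obs o_2=1)
t=3: δ = [2.289e-05, 1.717e-05, 1.717e-05, 2.575e-05, 1.717e-05]  ψ = [2, 4, 0, 4, 2]  (obs o_3=2)
t=4: δ = [1.609e-06, 8.047e-07, 2.146e-06, 1.207e-06, 8.047e-07]  ψ = [3, 3, 0, 3, 2]  (obs o_4=2)
t=5: δ = [1.341e-07, 3.353e-08, 7.544e-08, 1.132e-07, 1.006e-07]  ψ = [2, 2, 0, 3, 2]  (obs o_5=0)
backtrack: best end state = 0; path = [3, 0, 2, 0, 2, 0]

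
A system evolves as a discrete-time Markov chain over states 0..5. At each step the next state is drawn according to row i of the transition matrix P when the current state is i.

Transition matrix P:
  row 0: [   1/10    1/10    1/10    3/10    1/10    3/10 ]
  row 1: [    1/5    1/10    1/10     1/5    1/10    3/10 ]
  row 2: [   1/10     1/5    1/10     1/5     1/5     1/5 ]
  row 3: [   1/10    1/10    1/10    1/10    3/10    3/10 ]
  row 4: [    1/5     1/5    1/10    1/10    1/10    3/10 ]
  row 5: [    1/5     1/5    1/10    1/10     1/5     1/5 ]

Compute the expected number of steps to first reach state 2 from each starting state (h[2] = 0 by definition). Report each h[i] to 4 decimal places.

First-step conditioning: h[2] = 0; for i ≠ 2, h[i] = 1 + Σ_k P[i][k]·h[k].
  h[0] = 1 + 1/10·h[0] + 1/10·h[1] + 3/10·h[3] + 1/10·h[4] + 3/10·h[5]
  h[1] = 1 + 1/5·h[0] + 1/10·h[1] + 1/5·h[3] + 1/10·h[4] + 3/10·h[5]
  h[3] = 1 + 1/10·h[0] + 1/10·h[1] + 1/10·h[3] + 3/10·h[4] + 3/10·h[5]
  h[4] = 1 + 1/5·h[0] + 1/5·h[1] + 1/10·h[3] + 1/10·h[4] + 3/10·h[5]
  h[5] = 1 + 1/5·h[0] + 1/5·h[1] + 1/10·h[3] + 1/5·h[4] + 1/5·h[5]
Solving the 5×5 linear system over states ≠ 2 gives exactly h = [10, 10, 0, 10, 10, 10] (h[2] = 0 is the target).

h = [10.0000, 10.0000, 0.0000, 10.0000, 10.0000, 10.0000]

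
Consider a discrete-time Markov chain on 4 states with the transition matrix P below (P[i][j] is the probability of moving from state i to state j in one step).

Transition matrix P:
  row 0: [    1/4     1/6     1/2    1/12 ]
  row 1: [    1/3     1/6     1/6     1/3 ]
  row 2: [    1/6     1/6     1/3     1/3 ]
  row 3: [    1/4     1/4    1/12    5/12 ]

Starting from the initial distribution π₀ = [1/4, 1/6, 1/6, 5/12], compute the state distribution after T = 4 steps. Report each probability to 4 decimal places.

π = [0.2436, 0.1914, 0.2680, 0.2971]

t=0: π = [0.2500, 0.1667, 0.1667, 0.4167]
t=1: π = [0.2500, 0.2014, 0.2431, 0.3056]
t=2: π = [0.2465, 0.1921, 0.2650, 0.2963]
t=3: π = [0.2439, 0.1914, 0.2683, 0.2964]
t=4: π = [0.2436, 0.1914, 0.2680, 0.2971]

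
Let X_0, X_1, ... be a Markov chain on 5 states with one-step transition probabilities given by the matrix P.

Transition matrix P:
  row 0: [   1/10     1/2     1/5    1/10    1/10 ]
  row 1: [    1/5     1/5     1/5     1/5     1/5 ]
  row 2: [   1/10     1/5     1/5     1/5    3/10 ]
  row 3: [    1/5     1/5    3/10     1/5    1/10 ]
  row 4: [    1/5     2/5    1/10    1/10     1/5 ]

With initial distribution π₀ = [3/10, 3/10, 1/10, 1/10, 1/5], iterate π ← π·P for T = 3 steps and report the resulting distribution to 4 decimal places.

t=0: π = [0.3000, 0.3000, 0.1000, 0.1000, 0.2000]
t=1: π = [0.1600, 0.3300, 0.1900, 0.1500, 0.1700]
t=2: π = [0.1650, 0.2820, 0.1980, 0.1670, 0.1880]
t=3: π = [0.1637, 0.2871, 0.1979, 0.1647, 0.1866]

π = [0.1637, 0.2871, 0.1979, 0.1647, 0.1866]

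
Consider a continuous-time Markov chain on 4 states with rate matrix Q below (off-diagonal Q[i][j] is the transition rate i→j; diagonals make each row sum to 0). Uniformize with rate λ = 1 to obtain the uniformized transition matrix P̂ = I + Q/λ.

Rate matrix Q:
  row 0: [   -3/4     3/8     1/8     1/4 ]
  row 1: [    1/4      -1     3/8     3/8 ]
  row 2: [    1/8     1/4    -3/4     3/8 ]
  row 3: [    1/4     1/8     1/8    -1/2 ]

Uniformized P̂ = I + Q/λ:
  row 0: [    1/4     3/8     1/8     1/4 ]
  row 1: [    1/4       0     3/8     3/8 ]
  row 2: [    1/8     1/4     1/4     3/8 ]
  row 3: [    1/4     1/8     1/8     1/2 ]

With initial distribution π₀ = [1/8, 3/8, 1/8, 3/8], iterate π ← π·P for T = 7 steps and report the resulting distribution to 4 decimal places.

π = [0.2256, 0.1829, 0.1951, 0.3963]

t=0: π = [0.1250, 0.3750, 0.1250, 0.3750]
t=1: π = [0.2344, 0.1250, 0.2344, 0.4063]
t=2: π = [0.2207, 0.1973, 0.1855, 0.3965]
t=3: π = [0.2268, 0.1787, 0.1975, 0.3970]
t=4: π = [0.2253, 0.1841, 0.1944, 0.3963]
t=5: π = [0.2257, 0.1826, 0.1953, 0.3964]
t=6: π = [0.2256, 0.1830, 0.1951, 0.3963]
t=7: π = [0.2256, 0.1829, 0.1951, 0.3963]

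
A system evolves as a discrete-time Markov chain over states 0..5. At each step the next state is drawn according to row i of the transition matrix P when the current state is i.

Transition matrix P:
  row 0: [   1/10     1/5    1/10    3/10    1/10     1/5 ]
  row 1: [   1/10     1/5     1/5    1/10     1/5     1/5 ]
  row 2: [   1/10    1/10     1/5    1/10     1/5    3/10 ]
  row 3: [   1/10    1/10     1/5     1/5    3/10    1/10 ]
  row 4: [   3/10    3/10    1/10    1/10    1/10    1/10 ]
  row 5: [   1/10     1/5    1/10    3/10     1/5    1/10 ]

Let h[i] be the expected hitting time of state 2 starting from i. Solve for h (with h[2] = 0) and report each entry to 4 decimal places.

First-step conditioning: h[2] = 0; for i ≠ 2, h[i] = 1 + Σ_k P[i][k]·h[k].
  h[0] = 1 + 1/10·h[0] + 1/5·h[1] + 3/10·h[3] + 1/10·h[4] + 1/5·h[5]
  h[1] = 1 + 1/10·h[0] + 1/5·h[1] + 1/10·h[3] + 1/5·h[4] + 1/5·h[5]
  h[3] = 1 + 1/10·h[0] + 1/10·h[1] + 1/5·h[3] + 3/10·h[4] + 1/10·h[5]
  h[4] = 1 + 3/10·h[0] + 3/10·h[1] + 1/10·h[3] + 1/10·h[4] + 1/10·h[5]
  h[5] = 1 + 1/10·h[0] + 1/5·h[1] + 3/10·h[3] + 1/5·h[4] + 1/10·h[5]
Solving the 5×5 linear system over states ≠ 2 gives exactly h = [24614/3451, 1328/203, 0, 3228/493, 24812/3451, 24632/3451] (h[2] = 0 is the target).

h = [7.1324, 6.5419, 0.0000, 6.5477, 7.1898, 7.1376]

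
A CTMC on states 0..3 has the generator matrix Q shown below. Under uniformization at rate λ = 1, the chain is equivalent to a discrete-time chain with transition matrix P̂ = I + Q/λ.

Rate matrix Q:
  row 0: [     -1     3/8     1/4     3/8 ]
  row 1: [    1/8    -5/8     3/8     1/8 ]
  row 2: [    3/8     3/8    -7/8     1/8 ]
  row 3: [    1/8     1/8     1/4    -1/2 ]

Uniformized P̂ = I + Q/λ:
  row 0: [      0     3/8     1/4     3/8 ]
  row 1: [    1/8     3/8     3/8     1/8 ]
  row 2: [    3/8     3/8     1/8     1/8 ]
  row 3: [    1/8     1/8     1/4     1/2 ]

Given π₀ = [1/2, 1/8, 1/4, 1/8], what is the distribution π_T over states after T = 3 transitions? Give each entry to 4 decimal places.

t=0: π = [0.5000, 0.1250, 0.2500, 0.1250]
t=1: π = [0.1250, 0.3438, 0.2344, 0.2969]
t=2: π = [0.1680, 0.3008, 0.2637, 0.2676]
t=3: π = [0.1699, 0.3081, 0.2546, 0.2673]

π = [0.1699, 0.3081, 0.2546, 0.2673]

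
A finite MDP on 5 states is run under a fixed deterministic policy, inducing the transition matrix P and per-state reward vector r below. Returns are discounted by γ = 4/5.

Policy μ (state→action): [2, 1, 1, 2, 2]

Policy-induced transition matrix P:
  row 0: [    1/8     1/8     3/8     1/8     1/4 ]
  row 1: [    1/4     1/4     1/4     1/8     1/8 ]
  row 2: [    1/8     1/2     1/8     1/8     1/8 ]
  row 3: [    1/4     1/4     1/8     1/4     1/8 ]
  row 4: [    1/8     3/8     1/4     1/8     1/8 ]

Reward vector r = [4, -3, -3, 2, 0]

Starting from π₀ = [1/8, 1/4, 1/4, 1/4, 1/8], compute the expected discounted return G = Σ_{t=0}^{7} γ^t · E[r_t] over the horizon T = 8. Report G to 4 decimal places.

t=0: π = [0.1250, 0.2500, 0.2500, 0.2500, 0.1250], E[r] = -0.5000, γ^t·E[r] = -0.500000, running G = -0.500000
t=1: π = [0.1875, 0.3125, 0.2031, 0.1563, 0.1406], E[r] = -0.4844, γ^t·E[r] = -0.387500, running G = -0.887500
t=2: π = [0.1836, 0.2949, 0.2285, 0.1445, 0.1484], E[r] = -0.5469, γ^t·E[r] = -0.350000, running G = -1.237500
t=3: π = [0.1799, 0.3027, 0.2263, 0.1431, 0.1479], E[r] = -0.5813, γ^t·E[r] = -0.297625, running G = -1.535125
t=4: π = [0.1807, 0.3026, 0.2263, 0.1429, 0.1475], E[r] = -0.5780, γ^t·E[r] = -0.236763, running G = -1.771888
t=5: π = [0.1807, 0.3024, 0.2264, 0.1429, 0.1476], E[r] = -0.5781, γ^t·E[r] = -0.189446, running G = -1.961334
t=6: π = [0.1807, 0.3025, 0.2264, 0.1429, 0.1476], E[r] = -0.5783, γ^t·E[r] = -0.151606, running G = -2.112940
t=7: π = [0.1807, 0.3025, 0.2264, 0.1429, 0.1476], E[r] = -0.5783, γ^t·E[r] = -0.121279, running G = -2.234218

G = -2.2342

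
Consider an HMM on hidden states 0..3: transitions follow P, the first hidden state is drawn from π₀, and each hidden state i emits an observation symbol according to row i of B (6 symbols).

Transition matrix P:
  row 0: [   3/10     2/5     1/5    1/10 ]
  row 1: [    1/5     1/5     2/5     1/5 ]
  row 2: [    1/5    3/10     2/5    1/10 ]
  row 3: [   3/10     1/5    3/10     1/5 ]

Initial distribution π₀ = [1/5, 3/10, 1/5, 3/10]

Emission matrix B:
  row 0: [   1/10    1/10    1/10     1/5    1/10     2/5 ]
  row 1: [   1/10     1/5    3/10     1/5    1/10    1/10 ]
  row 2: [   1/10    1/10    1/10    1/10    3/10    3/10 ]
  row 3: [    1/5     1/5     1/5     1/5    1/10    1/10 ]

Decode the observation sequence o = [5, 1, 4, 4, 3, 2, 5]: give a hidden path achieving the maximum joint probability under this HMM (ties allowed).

t=0: δ = [8.000e-02, 3.000e-02, 6.000e-02, 3.000e-02]  (obs o_0=5)
t=1: δ = [2.400e-03, 6.400e-03, 2.400e-03, 1.600e-03]  ψ = [0, 0, 2, 0]  (obs o_1=1)
t=2: δ = [1.280e-04, 1.280e-04, 7.680e-04, 1.280e-04]  ψ = [1, 1, 1, 1]  (obs o_2=4)
t=3: δ = [1.536e-05, 2.304e-05, 9.216e-05, 7.680e-06]  ψ = [2, 2, 2, 2]  (obs o_3=4)
t=4: δ = [3.686e-06, 5.530e-06, 3.686e-06, 1.843e-06]  ψ = [2, 2, 2, 2]  (obs o_4=3)
t=5: δ = [1.106e-07, 4.424e-07, 2.212e-07, 2.212e-07]  ψ = [0, 0, 1, 1]  (obs o_5=2)
t=6: δ = [3.539e-08, 8.847e-09, 5.308e-08, 8.847e-09]  ψ = [1, 1, 1, 1]  (obs o_6=5)
backtrack: best end state = 2; path = [0, 1, 2, 2, 0, 1, 2]

path = [0, 1, 2, 2, 0, 1, 2]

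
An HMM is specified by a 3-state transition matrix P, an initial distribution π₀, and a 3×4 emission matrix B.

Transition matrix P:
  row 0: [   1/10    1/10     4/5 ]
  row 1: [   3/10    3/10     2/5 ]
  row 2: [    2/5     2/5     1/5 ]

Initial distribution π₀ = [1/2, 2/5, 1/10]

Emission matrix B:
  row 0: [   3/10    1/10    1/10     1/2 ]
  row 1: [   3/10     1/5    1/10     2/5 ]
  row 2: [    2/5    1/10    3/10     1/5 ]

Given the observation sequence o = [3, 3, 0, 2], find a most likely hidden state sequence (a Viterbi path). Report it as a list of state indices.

t=0: δ = [2.500e-01, 1.600e-01, 2.000e-02]  (obs o_0=3)
t=1: δ = [2.400e-02, 1.920e-02, 4.000e-02]  ψ = [1, 1, 0]  (obs o_1=3)
t=2: δ = [4.800e-03, 4.800e-03, 7.680e-03]  ψ = [2, 2, 0]  (obs o_2=0)
t=3: δ = [3.072e-04, 3.072e-04, 1.152e-03]  ψ = [2, 2, 0]  (obs o_3=2)
backtrack: best end state = 2; path = [0, 2, 0, 2]

path = [0, 2, 0, 2]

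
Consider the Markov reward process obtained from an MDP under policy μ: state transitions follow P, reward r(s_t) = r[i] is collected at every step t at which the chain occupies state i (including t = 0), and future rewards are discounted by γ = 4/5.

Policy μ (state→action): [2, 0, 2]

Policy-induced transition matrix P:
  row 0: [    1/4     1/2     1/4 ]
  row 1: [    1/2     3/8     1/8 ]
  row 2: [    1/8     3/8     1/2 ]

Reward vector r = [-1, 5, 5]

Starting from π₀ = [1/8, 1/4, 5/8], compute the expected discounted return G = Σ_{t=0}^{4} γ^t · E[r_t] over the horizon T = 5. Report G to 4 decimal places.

G = 12.0288

t=0: π = [0.1250, 0.2500, 0.6250], E[r] = 4.2500, γ^t·E[r] = 4.250000, running G = 4.250000
t=1: π = [0.2344, 0.3906, 0.3750], E[r] = 3.5938, γ^t·E[r] = 2.875000, running G = 7.125000
t=2: π = [0.3008, 0.4043, 0.2949], E[r] = 3.1953, γ^t·E[r] = 2.045000, running G = 9.170000
t=3: π = [0.3142, 0.4126, 0.2732], E[r] = 3.1147, γ^t·E[r] = 1.594750, running G = 10.764750
t=4: π = [0.3190, 0.4143, 0.2667], E[r] = 3.0860, γ^t·E[r] = 1.264025, running G = 12.028775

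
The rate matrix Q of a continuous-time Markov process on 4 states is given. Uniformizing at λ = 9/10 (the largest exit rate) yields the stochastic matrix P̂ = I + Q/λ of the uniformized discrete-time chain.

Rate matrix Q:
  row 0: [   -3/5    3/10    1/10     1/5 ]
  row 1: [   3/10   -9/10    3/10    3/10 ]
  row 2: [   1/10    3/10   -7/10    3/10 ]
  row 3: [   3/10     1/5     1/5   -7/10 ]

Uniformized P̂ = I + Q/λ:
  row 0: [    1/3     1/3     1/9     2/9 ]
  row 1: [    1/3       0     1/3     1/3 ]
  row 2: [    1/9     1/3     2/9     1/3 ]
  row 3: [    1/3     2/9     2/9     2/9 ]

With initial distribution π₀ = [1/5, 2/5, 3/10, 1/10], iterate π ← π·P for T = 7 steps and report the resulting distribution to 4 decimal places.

t=0: π = [0.2000, 0.4000, 0.3000, 0.1000]
t=1: π = [0.2667, 0.1889, 0.2444, 0.3000]
t=2: π = [0.2790, 0.2370, 0.2136, 0.2704]
t=3: π = [0.2859, 0.2243, 0.2176, 0.2723]
t=4: π = [0.2850, 0.2283, 0.2154, 0.2713]
t=5: π = [0.2855, 0.2271, 0.2159, 0.2715]
t=6: π = [0.2853, 0.2275, 0.2157, 0.2714]
t=7: π = [0.2854, 0.2273, 0.2158, 0.2715]

π = [0.2854, 0.2273, 0.2158, 0.2715]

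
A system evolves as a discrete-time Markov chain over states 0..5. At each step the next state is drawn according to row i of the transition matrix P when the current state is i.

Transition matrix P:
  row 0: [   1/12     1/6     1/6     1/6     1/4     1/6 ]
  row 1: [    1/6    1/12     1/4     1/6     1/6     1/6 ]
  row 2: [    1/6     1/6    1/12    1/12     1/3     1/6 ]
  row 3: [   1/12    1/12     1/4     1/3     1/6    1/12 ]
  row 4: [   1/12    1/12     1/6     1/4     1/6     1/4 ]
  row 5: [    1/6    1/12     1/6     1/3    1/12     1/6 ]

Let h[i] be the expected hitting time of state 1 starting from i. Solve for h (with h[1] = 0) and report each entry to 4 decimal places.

h = [8.5718, 0.0000, 8.5762, 9.2821, 9.3400, 9.2764]

First-step conditioning: h[1] = 0; for i ≠ 1, h[i] = 1 + Σ_k P[i][k]·h[k].
  h[0] = 1 + 1/12·h[0] + 1/6·h[2] + 1/6·h[3] + 1/4·h[4] + 1/6·h[5]
  h[2] = 1 + 1/6·h[0] + 1/12·h[2] + 1/12·h[3] + 1/3·h[4] + 1/6·h[5]
  h[3] = 1 + 1/12·h[0] + 1/4·h[2] + 1/3·h[3] + 1/6·h[4] + 1/12·h[5]
  h[4] = 1 + 1/12·h[0] + 1/6·h[2] + 1/4·h[3] + 1/6·h[4] + 1/4·h[5]
  h[5] = 1 + 1/6·h[0] + 1/6·h[2] + 1/3·h[3] + 1/12·h[4] + 1/6·h[5]
Solving the 5×5 linear system over states ≠ 1 gives exactly h = [31767/3706, 0, 63567/7412, 4047/436, 17307/1853, 68757/7412] (h[1] = 0 is the target).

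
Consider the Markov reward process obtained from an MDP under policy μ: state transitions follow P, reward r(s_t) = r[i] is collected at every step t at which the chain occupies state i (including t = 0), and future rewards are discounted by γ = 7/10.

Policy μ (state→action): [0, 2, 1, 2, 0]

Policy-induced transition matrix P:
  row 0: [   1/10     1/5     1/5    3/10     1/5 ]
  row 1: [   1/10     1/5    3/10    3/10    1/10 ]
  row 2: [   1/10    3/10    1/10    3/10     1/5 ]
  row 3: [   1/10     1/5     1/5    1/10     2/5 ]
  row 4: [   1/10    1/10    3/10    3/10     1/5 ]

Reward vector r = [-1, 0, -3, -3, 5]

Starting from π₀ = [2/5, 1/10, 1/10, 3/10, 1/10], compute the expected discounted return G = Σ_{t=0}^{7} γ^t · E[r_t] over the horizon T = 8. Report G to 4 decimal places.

G = -1.7723

t=0: π = [0.4000, 0.1000, 0.1000, 0.3000, 0.1000], E[r] = -1.1000, γ^t·E[r] = -1.100000, running G = -1.100000
t=1: π = [0.1000, 0.2000, 0.2100, 0.2400, 0.2500], E[r] = -0.2000, γ^t·E[r] = -0.140000, running G = -1.240000
t=2: π = [0.1000, 0.1960, 0.2240, 0.2520, 0.2280], E[r] = -0.3880, γ^t·E[r] = -0.190120, running G = -1.430120
t=3: π = [0.1000, 0.1996, 0.2200, 0.2496, 0.2308], E[r] = -0.3548, γ^t·E[r] = -0.121696, running G = -1.551816
t=4: π = [0.1000, 0.1989, 0.2210, 0.2501, 0.2300], E[r] = -0.3636, γ^t·E[r] = -0.087291, running G = -1.639107
t=5: π = [0.1000, 0.1991, 0.2208, 0.2500, 0.2301], E[r] = -0.3617, γ^t·E[r] = -0.060788, running G = -1.699895
t=6: π = [0.1000, 0.1991, 0.2208, 0.2500, 0.2301], E[r] = -0.3621, γ^t·E[r] = -0.042602, running G = -1.742498
t=7: π = [0.1000, 0.1991, 0.2208, 0.2500, 0.2301], E[r] = -0.3620, γ^t·E[r] = -0.029814, running G = -1.772312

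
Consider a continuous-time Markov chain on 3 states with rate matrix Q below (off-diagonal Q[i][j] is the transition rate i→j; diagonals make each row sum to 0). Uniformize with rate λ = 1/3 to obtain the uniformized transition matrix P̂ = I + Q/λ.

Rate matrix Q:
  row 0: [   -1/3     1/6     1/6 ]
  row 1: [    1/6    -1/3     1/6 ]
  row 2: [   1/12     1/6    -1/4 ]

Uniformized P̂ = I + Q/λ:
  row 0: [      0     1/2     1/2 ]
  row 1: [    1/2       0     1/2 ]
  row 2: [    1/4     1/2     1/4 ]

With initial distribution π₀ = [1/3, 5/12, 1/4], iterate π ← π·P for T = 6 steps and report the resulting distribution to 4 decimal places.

π = [0.2654, 0.3346, 0.4000]

t=0: π = [0.3333, 0.4167, 0.2500]
t=1: π = [0.2708, 0.2917, 0.4375]
t=2: π = [0.2552, 0.3542, 0.3906]
t=3: π = [0.2747, 0.3229, 0.4023]
t=4: π = [0.2620, 0.3385, 0.3994]
t=5: π = [0.2691, 0.3307, 0.4001]
t=6: π = [0.2654, 0.3346, 0.4000]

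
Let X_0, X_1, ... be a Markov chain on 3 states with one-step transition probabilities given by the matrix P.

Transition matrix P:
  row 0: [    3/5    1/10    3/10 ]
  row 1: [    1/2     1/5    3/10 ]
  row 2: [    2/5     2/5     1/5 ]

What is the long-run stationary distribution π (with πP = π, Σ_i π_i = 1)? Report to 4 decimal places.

π = [0.5253, 0.2020, 0.2727]

Balance equations π_j = Σ_i π_i·P[i][j]:
  π_0 = 3/5·π_0 + 1/2·π_1 + 2/5·π_2
  π_1 = 1/10·π_0 + 1/5·π_1 + 2/5·π_2
  normalize: π_0 + π_1 + π_2 = 1
Solving the linear system gives exactly π = [52/99, 20/99, 3/11].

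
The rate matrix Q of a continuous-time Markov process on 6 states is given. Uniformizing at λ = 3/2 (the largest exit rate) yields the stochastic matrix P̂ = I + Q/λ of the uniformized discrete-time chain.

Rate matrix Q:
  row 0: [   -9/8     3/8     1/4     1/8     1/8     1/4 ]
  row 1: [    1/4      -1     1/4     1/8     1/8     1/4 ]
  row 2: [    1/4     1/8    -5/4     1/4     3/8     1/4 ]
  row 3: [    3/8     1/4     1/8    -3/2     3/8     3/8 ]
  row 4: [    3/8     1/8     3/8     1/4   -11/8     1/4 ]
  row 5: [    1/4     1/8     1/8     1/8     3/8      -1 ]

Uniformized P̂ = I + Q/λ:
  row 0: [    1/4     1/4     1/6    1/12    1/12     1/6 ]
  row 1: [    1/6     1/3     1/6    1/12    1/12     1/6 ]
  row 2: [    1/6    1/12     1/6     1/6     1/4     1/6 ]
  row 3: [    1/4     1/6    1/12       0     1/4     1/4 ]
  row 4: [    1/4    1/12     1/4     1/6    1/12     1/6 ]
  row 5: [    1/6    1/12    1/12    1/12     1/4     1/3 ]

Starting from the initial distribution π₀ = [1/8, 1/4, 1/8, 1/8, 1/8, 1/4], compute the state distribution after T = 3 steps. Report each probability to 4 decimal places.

t=0: π = [0.1250, 0.2500, 0.1250, 0.1250, 0.1250, 0.2500]
t=1: π = [0.1979, 0.1771, 0.1458, 0.0938, 0.1667, 0.2188]
t=2: π = [0.2049, 0.1684, 0.1545, 0.1016, 0.1597, 0.2109]
t=3: π = [0.2055, 0.1680, 0.1539, 0.1011, 0.1612, 0.2103]

π = [0.2055, 0.1680, 0.1539, 0.1011, 0.1612, 0.2103]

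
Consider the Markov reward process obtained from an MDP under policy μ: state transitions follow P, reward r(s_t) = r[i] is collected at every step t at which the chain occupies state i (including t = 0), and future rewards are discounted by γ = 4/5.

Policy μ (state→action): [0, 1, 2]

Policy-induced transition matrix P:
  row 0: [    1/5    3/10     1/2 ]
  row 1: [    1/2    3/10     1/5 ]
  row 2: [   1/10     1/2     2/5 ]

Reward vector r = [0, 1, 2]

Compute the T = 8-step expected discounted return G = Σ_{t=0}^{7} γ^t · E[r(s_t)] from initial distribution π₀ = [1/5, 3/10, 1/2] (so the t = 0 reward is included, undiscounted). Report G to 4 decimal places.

t=0: π = [0.2000, 0.3000, 0.5000], E[r] = 1.3000, γ^t·E[r] = 1.300000, running G = 1.300000
t=1: π = [0.2400, 0.4000, 0.3600], E[r] = 1.1200, γ^t·E[r] = 0.896000, running G = 2.196000
t=2: π = [0.2840, 0.3720, 0.3440], E[r] = 1.0600, γ^t·E[r] = 0.678400, running G = 2.874400
t=3: π = [0.2772, 0.3688, 0.3540], E[r] = 1.0768, γ^t·E[r] = 0.551322, running G = 3.425722
t=4: π = [0.2752, 0.3708, 0.3540], E[r] = 1.0787, γ^t·E[r] = 0.441844, running G = 3.867565
t=5: π = [0.2758, 0.3708, 0.3534], E[r] = 1.0775, γ^t·E[r] = 0.353082, running G = 4.220647
t=6: π = [0.2759, 0.3707, 0.3534], E[r] = 1.0775, γ^t·E[r] = 0.282467, running G = 4.503114
t=7: π = [0.2759, 0.3707, 0.3535], E[r] = 1.0776, γ^t·E[r] = 0.225988, running G = 4.729102

G = 4.7291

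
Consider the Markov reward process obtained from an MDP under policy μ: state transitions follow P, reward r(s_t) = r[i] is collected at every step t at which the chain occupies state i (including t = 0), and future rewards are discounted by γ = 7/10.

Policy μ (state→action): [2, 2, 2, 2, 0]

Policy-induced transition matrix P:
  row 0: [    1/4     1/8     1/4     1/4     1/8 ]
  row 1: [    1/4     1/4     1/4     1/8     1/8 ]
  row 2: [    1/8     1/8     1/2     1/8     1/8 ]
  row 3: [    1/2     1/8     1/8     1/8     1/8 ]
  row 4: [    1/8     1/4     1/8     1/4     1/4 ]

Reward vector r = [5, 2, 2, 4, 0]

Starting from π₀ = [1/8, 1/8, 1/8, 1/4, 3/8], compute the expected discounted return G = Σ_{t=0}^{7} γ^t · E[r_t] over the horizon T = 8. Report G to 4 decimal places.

G = 8.1014

t=0: π = [0.1250, 0.1250, 0.1250, 0.2500, 0.3750], E[r] = 2.1250, γ^t·E[r] = 2.125000, running G = 2.125000
t=1: π = [0.2500, 0.1875, 0.2031, 0.1875, 0.1719], E[r] = 2.7813, γ^t·E[r] = 1.946875, running G = 4.071875
t=2: π = [0.2500, 0.1699, 0.2559, 0.1777, 0.1465], E[r] = 2.8125, γ^t·E[r] = 1.378125, running G = 5.450000
t=3: π = [0.2441, 0.1646, 0.2734, 0.1746, 0.1433], E[r] = 2.7949, γ^t·E[r] = 0.958658, running G = 6.408658
t=4: π = [0.2415, 0.1635, 0.2786, 0.1734, 0.1429], E[r] = 2.7857, γ^t·E[r] = 0.668841, running G = 7.077499
t=5: π = [0.2407, 0.1633, 0.2801, 0.1731, 0.1429], E[r] = 2.7824, γ^t·E[r] = 0.467635, running G = 7.545134
t=6: π = [0.2404, 0.1633, 0.2805, 0.1729, 0.1429], E[r] = 2.7813, γ^t·E[r] = 0.327222, running G = 7.872356
t=7: π = [0.2403, 0.1633, 0.2807, 0.1729, 0.1429], E[r] = 2.7810, γ^t·E[r] = 0.229030, running G = 8.101386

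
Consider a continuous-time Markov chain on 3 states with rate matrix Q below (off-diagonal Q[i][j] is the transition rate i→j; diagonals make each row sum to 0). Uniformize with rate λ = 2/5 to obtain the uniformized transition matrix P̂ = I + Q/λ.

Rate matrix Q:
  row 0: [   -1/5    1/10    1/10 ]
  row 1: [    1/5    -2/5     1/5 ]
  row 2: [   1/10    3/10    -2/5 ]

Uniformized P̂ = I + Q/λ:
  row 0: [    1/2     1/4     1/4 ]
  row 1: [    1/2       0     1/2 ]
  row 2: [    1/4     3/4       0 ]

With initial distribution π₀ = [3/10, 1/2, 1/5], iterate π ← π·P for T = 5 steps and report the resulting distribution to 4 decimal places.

t=0: π = [0.3000, 0.5000, 0.2000]
t=1: π = [0.4500, 0.2250, 0.3250]
t=2: π = [0.4188, 0.3563, 0.2250]
t=3: π = [0.4438, 0.2734, 0.2828]
t=4: π = [0.4293, 0.3230, 0.2477]
t=5: π = [0.4381, 0.2931, 0.2688]

π = [0.4381, 0.2931, 0.2688]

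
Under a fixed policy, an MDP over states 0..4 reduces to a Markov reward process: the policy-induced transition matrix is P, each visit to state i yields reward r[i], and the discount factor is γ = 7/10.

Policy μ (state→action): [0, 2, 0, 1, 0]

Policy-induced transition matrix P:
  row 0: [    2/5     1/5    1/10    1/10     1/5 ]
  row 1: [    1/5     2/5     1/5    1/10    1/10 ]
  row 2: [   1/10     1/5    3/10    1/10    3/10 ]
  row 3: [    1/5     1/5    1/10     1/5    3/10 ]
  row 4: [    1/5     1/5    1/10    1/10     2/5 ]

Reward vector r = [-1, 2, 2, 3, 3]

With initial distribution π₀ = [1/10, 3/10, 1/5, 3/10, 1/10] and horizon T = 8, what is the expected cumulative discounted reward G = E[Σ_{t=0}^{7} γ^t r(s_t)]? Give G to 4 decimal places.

t=0: π = [0.1000, 0.3000, 0.2000, 0.3000, 0.1000], E[r] = 2.1000, γ^t·E[r] = 2.100000, running G = 2.100000
t=1: π = [0.2000, 0.2600, 0.1700, 0.1300, 0.2400], E[r] = 1.7700, γ^t·E[r] = 1.239000, running G = 3.339000
t=2: π = [0.2230, 0.2520, 0.1600, 0.1130, 0.2520], E[r] = 1.6960, γ^t·E[r] = 0.831040, running G = 4.170040
t=3: π = [0.2286, 0.2504, 0.1572, 0.1113, 0.2525], E[r] = 1.6780, γ^t·E[r] = 0.575554, running G = 4.745594
t=4: π = [0.2300, 0.2501, 0.1565, 0.1111, 0.2523], E[r] = 1.6734, γ^t·E[r] = 0.401793, running G = 5.147387
t=5: π = [0.2304, 0.2500, 0.1563, 0.1111, 0.2522], E[r] = 1.6723, γ^t·E[r] = 0.281059, running G = 5.428446
t=6: π = [0.2304, 0.2500, 0.1563, 0.1111, 0.2522], E[r] = 1.6720, γ^t·E[r] = 0.196706, running G = 5.625152
t=7: π = [0.2305, 0.2500, 0.1563, 0.1111, 0.2522], E[r] = 1.6719, γ^t·E[r] = 0.137688, running G = 5.762840

G = 5.7628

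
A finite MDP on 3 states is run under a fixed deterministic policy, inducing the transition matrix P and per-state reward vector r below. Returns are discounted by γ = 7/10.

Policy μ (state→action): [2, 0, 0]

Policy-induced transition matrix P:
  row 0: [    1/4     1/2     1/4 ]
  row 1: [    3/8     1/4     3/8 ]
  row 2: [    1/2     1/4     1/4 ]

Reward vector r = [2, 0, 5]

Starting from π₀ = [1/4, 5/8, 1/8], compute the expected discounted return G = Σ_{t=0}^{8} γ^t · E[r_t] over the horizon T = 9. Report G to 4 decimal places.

G = 6.0620

t=0: π = [0.2500, 0.6250, 0.1250], E[r] = 1.1250, γ^t·E[r] = 1.125000, running G = 1.125000
t=1: π = [0.3594, 0.3125, 0.3281], E[r] = 2.3594, γ^t·E[r] = 1.651563, running G = 2.776563
t=2: π = [0.3711, 0.3398, 0.2891], E[r] = 2.1875, γ^t·E[r] = 1.071875, running G = 3.848438
t=3: π = [0.3647, 0.3428, 0.2925], E[r] = 2.1919, γ^t·E[r] = 0.751820, running G = 4.600257
t=4: π = [0.3660, 0.3412, 0.2928], E[r] = 2.1962, γ^t·E[r] = 0.527300, running G = 5.127557
t=5: π = [0.3659, 0.3415, 0.2926], E[r] = 2.1950, γ^t·E[r] = 0.368907, running G = 5.496464
t=6: π = [0.3658, 0.3415, 0.2927], E[r] = 2.1951, γ^t·E[r] = 0.258255, running G = 5.754719
t=7: π = [0.3659, 0.3415, 0.2927], E[r] = 2.1951, γ^t·E[r] = 0.180778, running G = 5.935497
t=8: π = [0.3659, 0.3415, 0.2927], E[r] = 2.1951, γ^t·E[r] = 0.126544, running G = 6.062041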